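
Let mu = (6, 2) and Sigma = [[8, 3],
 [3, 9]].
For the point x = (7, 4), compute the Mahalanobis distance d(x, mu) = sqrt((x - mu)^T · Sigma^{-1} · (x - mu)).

Step 1 — centre the observation: (x - mu) = (1, 2).

Step 2 — invert Sigma. det(Sigma) = 8·9 - (3)² = 63.
  Sigma^{-1} = (1/det) · [[d, -b], [-b, a]] = [[0.1429, -0.0476],
 [-0.0476, 0.127]].

Step 3 — form the quadratic (x - mu)^T · Sigma^{-1} · (x - mu):
  Sigma^{-1} · (x - mu) = (0.0476, 0.2063).
  (x - mu)^T · [Sigma^{-1} · (x - mu)] = (1)·(0.0476) + (2)·(0.2063) = 0.4603.

Step 4 — take square root: d = √(0.4603) ≈ 0.6785.

d(x, mu) = √(0.4603) ≈ 0.6785


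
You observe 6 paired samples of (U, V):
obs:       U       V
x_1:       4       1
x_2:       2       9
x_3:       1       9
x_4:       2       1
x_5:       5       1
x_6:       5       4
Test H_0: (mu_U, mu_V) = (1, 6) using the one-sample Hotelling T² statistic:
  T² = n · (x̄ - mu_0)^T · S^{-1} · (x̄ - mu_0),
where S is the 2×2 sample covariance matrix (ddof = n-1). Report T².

Step 1 — sample mean vector:
  mean(U) = (4 + 2 + 1 + 2 + 5 + 5) / 6 = 19/6 = 3.1667
  mean(V) = (1 + 9 + 9 + 1 + 1 + 4) / 6 = 25/6 = 4.1667
  x̄ = (3.1667, 4.1667),  deviation x̄ - mu_0 = (3.1667, 4.1667) - (1, 6) = (2.1667, -1.8333).

Step 2 — sample covariance matrix, S[i,j] = (1/(n-1)) · Σ_k (x_{k,i} - mean_i) · (x_{k,j} - mean_j), divisor n-1 = 5:
  S[U,U] = ((0.8333)·(0.8333) + (-1.1667)·(-1.1667) + (-2.1667)·(-2.1667) + (-1.1667)·(-1.1667) + (1.8333)·(1.8333) + (1.8333)·(1.8333)) / 5 = 14.8333/5 = 2.9667
  S[U,V] = ((0.8333)·(-3.1667) + (-1.1667)·(4.8333) + (-2.1667)·(4.8333) + (-1.1667)·(-3.1667) + (1.8333)·(-3.1667) + (1.8333)·(-0.1667)) / 5 = -21.1667/5 = -4.2333
  S[V,V] = ((-3.1667)·(-3.1667) + (4.8333)·(4.8333) + (4.8333)·(4.8333) + (-3.1667)·(-3.1667) + (-3.1667)·(-3.1667) + (-0.1667)·(-0.1667)) / 5 = 76.8333/5 = 15.3667
  S = [[2.9667, -4.2333],
 [-4.2333, 15.3667]].

Step 3 — invert S. det(S) = 2.9667·15.3667 - (-4.2333)² = 27.6667.
  S^{-1} = (1/det) · [[d, -b], [-b, a]] = [[0.5554, 0.153],
 [0.153, 0.1072]].

Step 4 — quadratic form (x̄ - mu_0)^T · S^{-1} · (x̄ - mu_0):
  S^{-1} · (x̄ - mu_0) = (0.9229, 0.1349),
  (x̄ - mu_0)^T · [...] = (2.1667)·(0.9229) + (-1.8333)·(0.1349) = 1.7522.

Step 5 — scale by n: T² = 6 · 1.7522 = 10.5133.

T² ≈ 10.5133


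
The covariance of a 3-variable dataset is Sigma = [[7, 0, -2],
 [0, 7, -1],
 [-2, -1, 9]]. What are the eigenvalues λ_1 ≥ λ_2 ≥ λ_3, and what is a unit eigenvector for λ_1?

Step 1 — characteristic polynomial p(λ) = det(λI - Sigma) = λ³ - tr·λ² + c_1·λ - det, where tr = trace, c_1 = sum of the principal 2×2 minors, det = det(Sigma):
  tr = 7 + 7 + 9 = 23,
  c_1 = (7·7 - (0)²) + (7·9 - (-2)²) + (7·9 - (-1)²) = 49 + 59 + 62 = 170,
  det = 7·(7·9 - (-1)²) - (0)·((0)·9 - (-1)·(-2)) + (-2)·((0)·(-1) - 7·(-2)) = 7·(62) - (0)·(-2) + (-2)·(14) = 406.
  So p(λ) = λ³ - 23λ² + 170λ - 406.
Step 2 — look for an integer root (rational root theorem: any rational root is an integer divisor of 406). Testing λ = 7:
  p(7) = 343 - 1127 + 1190 - 406 = 0  ✓
  Dividing out (λ - 7): p(λ) = (λ - 7)(λ² - 16λ + 58).
Step 3 — remaining eigenvalues from the quadratic λ² - 16λ + 58 = 0:
  Δ = 16² - 4·58 = 256 - 232 = 24,  λ = (16 ± √24)/2 = (16 ± 4.899)/2 ≈ 10.4495 or 5.5505.
  Sorted: λ_1 = 10.4495,  λ_2 = 7,  λ_3 = 5.5505  (check: sum = 23 = tr ✓).

Step 4 — unit eigenvector for λ_1 ≈ 10.4495: v spans the null space of (Sigma - λ_1 I), whose rows are
  r_1 = (-3.4495, 0, -2),  r_2 = (0, -3.4495, -1),  r_3 = (-2, -1, -1.4495).
  v is orthogonal to every row, so take v ∝ r_1 × r_2 = ((0)·(-1) - (-2)·(-3.4495), (-2)·(0) - (-3.4495)·(-1), (-3.4495)·(-3.4495) - (0)·(0)) ≈ (-6.899, -3.4495, 11.899).
  Rescale (multiply by -1 so the first nonzero entry is positive): u = (6.899, 3.4495, -11.899).
  ||u|| = √((6.899)² + (3.4495)² + (-11.899)²) = √(201.0806) ≈ 14.1803,  v_1 = u/||u|| ≈ (0.4865, 0.2433, -0.8391) (||v_1|| = 1).

λ_1 = 10.4495,  λ_2 = 7,  λ_3 = 5.5505;  v_1 ≈ (0.4865, 0.2433, -0.8391)


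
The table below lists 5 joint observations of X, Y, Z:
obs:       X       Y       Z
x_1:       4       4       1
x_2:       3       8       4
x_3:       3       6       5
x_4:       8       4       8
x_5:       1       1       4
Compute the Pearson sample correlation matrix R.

Step 1 — column means:
  mean(X) = (4 + 3 + 3 + 8 + 1) / 5 = 19/5 = 3.8
  mean(Y) = (4 + 8 + 6 + 4 + 1) / 5 = 23/5 = 4.6
  mean(Z) = (1 + 4 + 5 + 8 + 4) / 5 = 22/5 = 4.4

Step 2 — sample variances and covariances s[i,j] = (1/(n-1)) · Σ_k (x_{k,i} - mean_i) · (x_{k,j} - mean_j), with n-1 = 4:
  s[X,X] = ((0.2)·(0.2) + (-0.8)·(-0.8) + (-0.8)·(-0.8) + (4.2)·(4.2) + (-2.8)·(-2.8)) / 4 = 26.8/4 = 6.7
  s[X,Y] = ((0.2)·(-0.6) + (-0.8)·(3.4) + (-0.8)·(1.4) + (4.2)·(-0.6) + (-2.8)·(-3.6)) / 4 = 3.6/4 = 0.9
  s[X,Z] = ((0.2)·(-3.4) + (-0.8)·(-0.4) + (-0.8)·(0.6) + (4.2)·(3.6) + (-2.8)·(-0.4)) / 4 = 15.4/4 = 3.85
  s[Y,Y] = ((-0.6)·(-0.6) + (3.4)·(3.4) + (1.4)·(1.4) + (-0.6)·(-0.6) + (-3.6)·(-3.6)) / 4 = 27.2/4 = 6.8
  s[Y,Z] = ((-0.6)·(-3.4) + (3.4)·(-0.4) + (1.4)·(0.6) + (-0.6)·(3.6) + (-3.6)·(-0.4)) / 4 = 0.8/4 = 0.2
  s[Z,Z] = ((-3.4)·(-3.4) + (-0.4)·(-0.4) + (0.6)·(0.6) + (3.6)·(3.6) + (-0.4)·(-0.4)) / 4 = 25.2/4 = 6.3
  Sample standard deviations s_i = √(s[i,i]):
  s(X) = √(6.7) = 2.5884
  s(Y) = √(6.8) = 2.6077
  s(Z) = √(6.3) = 2.51

Step 3 — r_{ij} = s_{ij} / (s_i · s_j):
  r[X,X] = 1 (diagonal).
  r[X,Y] = 0.9 / (2.5884 · 2.6077) = 0.9 / 6.7498 = 0.1333
  r[X,Z] = 3.85 / (2.5884 · 2.51) = 3.85 / 6.4969 = 0.5926
  r[Y,Y] = 1 (diagonal).
  r[Y,Z] = 0.2 / (2.6077 · 2.51) = 0.2 / 6.5452 = 0.0306
  r[Z,Z] = 1 (diagonal).

R is symmetric with unit diagonal. Assembling:

R = [[1, 0.1333, 0.5926],
 [0.1333, 1, 0.0306],
 [0.5926, 0.0306, 1]]


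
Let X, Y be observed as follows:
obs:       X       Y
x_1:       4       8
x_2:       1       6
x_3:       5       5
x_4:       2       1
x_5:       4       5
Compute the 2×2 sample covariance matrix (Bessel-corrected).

Step 1 — column means:
  mean(X) = (4 + 1 + 5 + 2 + 4) / 5 = 16/5 = 3.2
  mean(Y) = (8 + 6 + 5 + 1 + 5) / 5 = 25/5 = 5

Step 2 — sample covariance S[i,j] = (1/(n-1)) · Σ_k (x_{k,i} - mean_i) · (x_{k,j} - mean_j), with n-1 = 4.
  S[X,X] = ((0.8)·(0.8) + (-2.2)·(-2.2) + (1.8)·(1.8) + (-1.2)·(-1.2) + (0.8)·(0.8)) / 4 = 10.8/4 = 2.7
  S[X,Y] = ((0.8)·(3) + (-2.2)·(1) + (1.8)·(0) + (-1.2)·(-4) + (0.8)·(0)) / 4 = 5/4 = 1.25
  S[Y,Y] = ((3)·(3) + (1)·(1) + (0)·(0) + (-4)·(-4) + (0)·(0)) / 4 = 26/4 = 6.5

S is symmetric (S[j,i] = S[i,j]). Assembling:

S = [[2.7, 1.25],
 [1.25, 6.5]]


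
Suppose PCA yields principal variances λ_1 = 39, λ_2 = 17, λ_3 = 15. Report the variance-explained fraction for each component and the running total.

Step 1 — total variance = trace(Sigma) = Σ λ_i = 39 + 17 + 15 = 71.

Step 2 — fraction explained by component i = λ_i / Σ λ:
  PC1: 39/71 = 0.5493
  PC2: 17/71 = 0.2394
  PC3: 15/71 = 0.2113

Step 3 — cumulative fraction after k components = (λ_1 + ... + λ_k) / Σ λ:
  k = 1: 39/71 = 0.5493
  k = 2: (39 + 17)/71 = 56/71 = 0.7887
  k = 3: (39 + 17 + 15)/71 = 71/71 = 1

Summary (fraction, with percent):

explained: PC1 0.5493 (54.93%), PC2 0.2394 (23.94%), PC3 0.2113 (21.13%);  cumulative: 0.5493, 0.7887, 1


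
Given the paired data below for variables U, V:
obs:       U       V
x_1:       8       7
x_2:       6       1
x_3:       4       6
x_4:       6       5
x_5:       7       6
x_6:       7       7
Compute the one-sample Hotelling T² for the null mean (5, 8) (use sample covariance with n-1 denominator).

Step 1 — sample mean vector:
  mean(U) = (8 + 6 + 4 + 6 + 7 + 7) / 6 = 38/6 = 6.3333
  mean(V) = (7 + 1 + 6 + 5 + 6 + 7) / 6 = 32/6 = 5.3333
  x̄ = (6.3333, 5.3333),  deviation x̄ - mu_0 = (6.3333, 5.3333) - (5, 8) = (1.3333, -2.6667).

Step 2 — sample covariance matrix, S[i,j] = (1/(n-1)) · Σ_k (x_{k,i} - mean_i) · (x_{k,j} - mean_j), divisor n-1 = 5:
  S[U,U] = ((1.6667)·(1.6667) + (-0.3333)·(-0.3333) + (-2.3333)·(-2.3333) + (-0.3333)·(-0.3333) + (0.6667)·(0.6667) + (0.6667)·(0.6667)) / 5 = 9.3333/5 = 1.8667
  S[U,V] = ((1.6667)·(1.6667) + (-0.3333)·(-4.3333) + (-2.3333)·(0.6667) + (-0.3333)·(-0.3333) + (0.6667)·(0.6667) + (0.6667)·(1.6667)) / 5 = 4.3333/5 = 0.8667
  S[V,V] = ((1.6667)·(1.6667) + (-4.3333)·(-4.3333) + (0.6667)·(0.6667) + (-0.3333)·(-0.3333) + (0.6667)·(0.6667) + (1.6667)·(1.6667)) / 5 = 25.3333/5 = 5.0667
  S = [[1.8667, 0.8667],
 [0.8667, 5.0667]].

Step 3 — invert S. det(S) = 1.8667·5.0667 - (0.8667)² = 8.7067.
  S^{-1} = (1/det) · [[d, -b], [-b, a]] = [[0.5819, -0.0995],
 [-0.0995, 0.2144]].

Step 4 — quadratic form (x̄ - mu_0)^T · S^{-1} · (x̄ - mu_0):
  S^{-1} · (x̄ - mu_0) = (1.0413, -0.7044),
  (x̄ - mu_0)^T · [...] = (1.3333)·(1.0413) + (-2.6667)·(-0.7044) = 3.267.

Step 5 — scale by n: T² = 6 · 3.267 = 19.6018.

T² ≈ 19.6018


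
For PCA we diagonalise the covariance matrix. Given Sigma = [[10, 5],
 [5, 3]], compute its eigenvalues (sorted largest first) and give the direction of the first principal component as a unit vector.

Step 1 — characteristic polynomial of 2×2 Sigma:
  det(Sigma - λI) = λ² - trace · λ + det = 0.
  trace = 10 + 3 = 13, det = 10·3 - (5)² = 5.
Step 2 — discriminant:
  Δ = trace² - 4·det = 169 - 20 = 149.
Step 3 — eigenvalues:
  λ = (trace ± √Δ)/2 = (13 ± 12.2066)/2,
  λ_1 = 12.6033,  λ_2 = 0.3967.

Step 4 — unit eigenvector for λ_1: solve (Sigma - λ_1 I)v = 0. First row:
  (10 - 12.6033)·v_x + (5)·v_y = 0, i.e. (-2.6033)·v_x + (5)·v_y = 0,
  so v ∝ (b, λ_1 - a) = (5, 2.6033) = u.
  ||u|| = √((5)² + (2.6033)²) = √(31.7771) ≈ 5.6371,
  v_1 = u/||u|| ≈ (0.887, 0.4618) (||v_1|| = 1).

λ_1 = 12.6033,  λ_2 = 0.3967;  v_1 ≈ (0.887, 0.4618)


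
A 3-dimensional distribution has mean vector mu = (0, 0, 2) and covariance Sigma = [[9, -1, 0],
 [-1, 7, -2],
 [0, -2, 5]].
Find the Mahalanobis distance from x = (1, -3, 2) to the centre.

Step 1 — centre the observation: (x - mu) = (1, -3, 0).

Step 2 — invert Sigma (cofactor / det for 3×3, or solve directly):
  Sigma^{-1} = [[0.1131, 0.0182, 0.0073],
 [0.0182, 0.1642, 0.0657],
 [0.0073, 0.0657, 0.2263]].

Step 3 — form the quadratic (x - mu)^T · Sigma^{-1} · (x - mu):
  Sigma^{-1} · (x - mu) = (0.0584, -0.4745, -0.1898).
  (x - mu)^T · [Sigma^{-1} · (x - mu)] = (1)·(0.0584) + (-3)·(-0.4745) + (0)·(-0.1898) = 1.4818.

Step 4 — take square root: d = √(1.4818) ≈ 1.2173.

d(x, mu) = √(1.4818) ≈ 1.2173


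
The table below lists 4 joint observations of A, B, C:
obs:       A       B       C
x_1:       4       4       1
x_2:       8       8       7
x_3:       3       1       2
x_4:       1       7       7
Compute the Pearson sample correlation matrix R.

Step 1 — column means:
  mean(A) = (4 + 8 + 3 + 1) / 4 = 16/4 = 4
  mean(B) = (4 + 8 + 1 + 7) / 4 = 20/4 = 5
  mean(C) = (1 + 7 + 2 + 7) / 4 = 17/4 = 4.25

Step 2 — sample variances and covariances s[i,j] = (1/(n-1)) · Σ_k (x_{k,i} - mean_i) · (x_{k,j} - mean_j), with n-1 = 3:
  s[A,A] = ((0)·(0) + (4)·(4) + (-1)·(-1) + (-3)·(-3)) / 3 = 26/3 = 8.6667
  s[A,B] = ((0)·(-1) + (4)·(3) + (-1)·(-4) + (-3)·(2)) / 3 = 10/3 = 3.3333
  s[A,C] = ((0)·(-3.25) + (4)·(2.75) + (-1)·(-2.25) + (-3)·(2.75)) / 3 = 5/3 = 1.6667
  s[B,B] = ((-1)·(-1) + (3)·(3) + (-4)·(-4) + (2)·(2)) / 3 = 30/3 = 10
  s[B,C] = ((-1)·(-3.25) + (3)·(2.75) + (-4)·(-2.25) + (2)·(2.75)) / 3 = 26/3 = 8.6667
  s[C,C] = ((-3.25)·(-3.25) + (2.75)·(2.75) + (-2.25)·(-2.25) + (2.75)·(2.75)) / 3 = 30.75/3 = 10.25
  Sample standard deviations s_i = √(s[i,i]):
  s(A) = √(8.6667) = 2.9439
  s(B) = √(10) = 3.1623
  s(C) = √(10.25) = 3.2016

Step 3 — r_{ij} = s_{ij} / (s_i · s_j):
  r[A,A] = 1 (diagonal).
  r[A,B] = 3.3333 / (2.9439 · 3.1623) = 3.3333 / 9.3095 = 0.3581
  r[A,C] = 1.6667 / (2.9439 · 3.2016) = 1.6667 / 9.4251 = 0.1768
  r[B,B] = 1 (diagonal).
  r[B,C] = 8.6667 / (3.1623 · 3.2016) = 8.6667 / 10.1242 = 0.856
  r[C,C] = 1 (diagonal).

R is symmetric with unit diagonal. Assembling:

R = [[1, 0.3581, 0.1768],
 [0.3581, 1, 0.856],
 [0.1768, 0.856, 1]]


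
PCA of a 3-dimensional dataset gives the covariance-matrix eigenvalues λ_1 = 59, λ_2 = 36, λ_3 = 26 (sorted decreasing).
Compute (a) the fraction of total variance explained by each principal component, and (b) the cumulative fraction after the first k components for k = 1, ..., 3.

Step 1 — total variance = trace(Sigma) = Σ λ_i = 59 + 36 + 26 = 121.

Step 2 — fraction explained by component i = λ_i / Σ λ:
  PC1: 59/121 = 0.4876
  PC2: 36/121 = 0.2975
  PC3: 26/121 = 0.2149

Step 3 — cumulative fraction after k components = (λ_1 + ... + λ_k) / Σ λ:
  k = 1: 59/121 = 0.4876
  k = 2: (59 + 36)/121 = 95/121 = 0.7851
  k = 3: (59 + 36 + 26)/121 = 121/121 = 1

Summary (fraction, with percent):

explained: PC1 0.4876 (48.76%), PC2 0.2975 (29.75%), PC3 0.2149 (21.49%);  cumulative: 0.4876, 0.7851, 1


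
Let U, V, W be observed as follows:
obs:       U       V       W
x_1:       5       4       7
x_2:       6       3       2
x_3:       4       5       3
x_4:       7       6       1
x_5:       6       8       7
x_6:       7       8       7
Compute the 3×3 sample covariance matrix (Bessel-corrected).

Step 1 — column means:
  mean(U) = (5 + 6 + 4 + 7 + 6 + 7) / 6 = 35/6 = 5.8333
  mean(V) = (4 + 3 + 5 + 6 + 8 + 8) / 6 = 34/6 = 5.6667
  mean(W) = (7 + 2 + 3 + 1 + 7 + 7) / 6 = 27/6 = 4.5

Step 2 — sample covariance S[i,j] = (1/(n-1)) · Σ_k (x_{k,i} - mean_i) · (x_{k,j} - mean_j), with n-1 = 5.
  S[U,U] = ((-0.8333)·(-0.8333) + (0.1667)·(0.1667) + (-1.8333)·(-1.8333) + (1.1667)·(1.1667) + (0.1667)·(0.1667) + (1.1667)·(1.1667)) / 5 = 6.8333/5 = 1.3667
  S[U,V] = ((-0.8333)·(-1.6667) + (0.1667)·(-2.6667) + (-1.8333)·(-0.6667) + (1.1667)·(0.3333) + (0.1667)·(2.3333) + (1.1667)·(2.3333)) / 5 = 5.6667/5 = 1.1333
  S[U,W] = ((-0.8333)·(2.5) + (0.1667)·(-2.5) + (-1.8333)·(-1.5) + (1.1667)·(-3.5) + (0.1667)·(2.5) + (1.1667)·(2.5)) / 5 = -0.5/5 = -0.1
  S[V,V] = ((-1.6667)·(-1.6667) + (-2.6667)·(-2.6667) + (-0.6667)·(-0.6667) + (0.3333)·(0.3333) + (2.3333)·(2.3333) + (2.3333)·(2.3333)) / 5 = 21.3333/5 = 4.2667
  S[V,W] = ((-1.6667)·(2.5) + (-2.6667)·(-2.5) + (-0.6667)·(-1.5) + (0.3333)·(-3.5) + (2.3333)·(2.5) + (2.3333)·(2.5)) / 5 = 14/5 = 2.8
  S[W,W] = ((2.5)·(2.5) + (-2.5)·(-2.5) + (-1.5)·(-1.5) + (-3.5)·(-3.5) + (2.5)·(2.5) + (2.5)·(2.5)) / 5 = 39.5/5 = 7.9

S is symmetric (S[j,i] = S[i,j]). Assembling:

S = [[1.3667, 1.1333, -0.1],
 [1.1333, 4.2667, 2.8],
 [-0.1, 2.8, 7.9]]


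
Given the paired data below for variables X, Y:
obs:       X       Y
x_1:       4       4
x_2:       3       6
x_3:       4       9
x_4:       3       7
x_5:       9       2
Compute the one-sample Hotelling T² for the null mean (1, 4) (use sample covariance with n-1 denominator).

Step 1 — sample mean vector:
  mean(X) = (4 + 3 + 4 + 3 + 9) / 5 = 23/5 = 4.6
  mean(Y) = (4 + 6 + 9 + 7 + 2) / 5 = 28/5 = 5.6
  x̄ = (4.6, 5.6),  deviation x̄ - mu_0 = (4.6, 5.6) - (1, 4) = (3.6, 1.6).

Step 2 — sample covariance matrix, S[i,j] = (1/(n-1)) · Σ_k (x_{k,i} - mean_i) · (x_{k,j} - mean_j), divisor n-1 = 4:
  S[X,X] = ((-0.6)·(-0.6) + (-1.6)·(-1.6) + (-0.6)·(-0.6) + (-1.6)·(-1.6) + (4.4)·(4.4)) / 4 = 25.2/4 = 6.3
  S[X,Y] = ((-0.6)·(-1.6) + (-1.6)·(0.4) + (-0.6)·(3.4) + (-1.6)·(1.4) + (4.4)·(-3.6)) / 4 = -19.8/4 = -4.95
  S[Y,Y] = ((-1.6)·(-1.6) + (0.4)·(0.4) + (3.4)·(3.4) + (1.4)·(1.4) + (-3.6)·(-3.6)) / 4 = 29.2/4 = 7.3
  S = [[6.3, -4.95],
 [-4.95, 7.3]].

Step 3 — invert S. det(S) = 6.3·7.3 - (-4.95)² = 21.4875.
  S^{-1} = (1/det) · [[d, -b], [-b, a]] = [[0.3397, 0.2304],
 [0.2304, 0.2932]].

Step 4 — quadratic form (x̄ - mu_0)^T · S^{-1} · (x̄ - mu_0):
  S^{-1} · (x̄ - mu_0) = (1.5916, 1.2984),
  (x̄ - mu_0)^T · [...] = (3.6)·(1.5916) + (1.6)·(1.2984) = 7.8073.

Step 5 — scale by n: T² = 5 · 7.8073 = 39.0366.

T² ≈ 39.0366


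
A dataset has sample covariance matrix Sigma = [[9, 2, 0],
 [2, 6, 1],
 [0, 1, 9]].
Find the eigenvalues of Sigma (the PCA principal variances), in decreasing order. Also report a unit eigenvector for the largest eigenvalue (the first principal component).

Step 1 — characteristic polynomial p(λ) = det(λI - Sigma) = λ³ - tr·λ² + c_1·λ - det, where tr = trace, c_1 = sum of the principal 2×2 minors, det = det(Sigma):
  tr = 9 + 6 + 9 = 24,
  c_1 = (9·6 - (2)²) + (9·9 - (0)²) + (6·9 - (1)²) = 50 + 81 + 53 = 184,
  det = 9·(6·9 - (1)²) - (2)·((2)·9 - (1)·(0)) + (0)·((2)·(1) - 6·(0)) = 9·(53) - (2)·(18) + (0)·(2) = 441.
  So p(λ) = λ³ - 24λ² + 184λ - 441.
Step 2 — look for an integer root (rational root theorem: any rational root is an integer divisor of 441). Testing λ = 9:
  p(9) = 729 - 1944 + 1656 - 441 = 0  ✓
  Dividing out (λ - 9): p(λ) = (λ - 9)(λ² - 15λ + 49).
Step 3 — remaining eigenvalues from the quadratic λ² - 15λ + 49 = 0:
  Δ = 15² - 4·49 = 225 - 196 = 29,  λ = (15 ± √29)/2 = (15 ± 5.3852)/2 ≈ 10.1926 or 4.8074.
  Sorted: λ_1 = 10.1926,  λ_2 = 9,  λ_3 = 4.8074  (check: sum = 24 = tr ✓).

Step 4 — unit eigenvector for λ_1 ≈ 10.1926: v spans the null space of (Sigma - λ_1 I), whose rows are
  r_1 = (-1.1926, 2, 0),  r_2 = (2, -4.1926, 1),  r_3 = (0, 1, -1.1926).
  v is orthogonal to every row, so take v ∝ r_1 × r_2 = ((2)·(1) - (0)·(-4.1926), (0)·(2) - (-1.1926)·(1), (-1.1926)·(-4.1926) - (2)·(2)) ≈ (2, 1.1926, 1).
  Let u = (2, 1.1926, 1).
  ||u|| = √((2)² + (1.1926)² + (1)²) = √(6.4223) ≈ 2.5342,  v_1 = u/||u|| ≈ (0.7892, 0.4706, 0.3946) (||v_1|| = 1).

λ_1 = 10.1926,  λ_2 = 9,  λ_3 = 4.8074;  v_1 ≈ (0.7892, 0.4706, 0.3946)


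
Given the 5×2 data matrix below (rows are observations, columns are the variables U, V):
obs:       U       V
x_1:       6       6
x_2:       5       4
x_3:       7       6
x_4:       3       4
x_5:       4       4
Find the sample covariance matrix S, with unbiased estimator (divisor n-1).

Step 1 — column means:
  mean(U) = (6 + 5 + 7 + 3 + 4) / 5 = 25/5 = 5
  mean(V) = (6 + 4 + 6 + 4 + 4) / 5 = 24/5 = 4.8

Step 2 — sample covariance S[i,j] = (1/(n-1)) · Σ_k (x_{k,i} - mean_i) · (x_{k,j} - mean_j), with n-1 = 4.
  S[U,U] = ((1)·(1) + (0)·(0) + (2)·(2) + (-2)·(-2) + (-1)·(-1)) / 4 = 10/4 = 2.5
  S[U,V] = ((1)·(1.2) + (0)·(-0.8) + (2)·(1.2) + (-2)·(-0.8) + (-1)·(-0.8)) / 4 = 6/4 = 1.5
  S[V,V] = ((1.2)·(1.2) + (-0.8)·(-0.8) + (1.2)·(1.2) + (-0.8)·(-0.8) + (-0.8)·(-0.8)) / 4 = 4.8/4 = 1.2

S is symmetric (S[j,i] = S[i,j]). Assembling:

S = [[2.5, 1.5],
 [1.5, 1.2]]


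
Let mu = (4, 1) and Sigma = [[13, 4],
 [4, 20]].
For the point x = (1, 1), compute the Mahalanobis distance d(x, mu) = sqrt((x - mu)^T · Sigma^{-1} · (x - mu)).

Step 1 — centre the observation: (x - mu) = (-3, 0).

Step 2 — invert Sigma. det(Sigma) = 13·20 - (4)² = 244.
  Sigma^{-1} = (1/det) · [[d, -b], [-b, a]] = [[0.082, -0.0164],
 [-0.0164, 0.0533]].

Step 3 — form the quadratic (x - mu)^T · Sigma^{-1} · (x - mu):
  Sigma^{-1} · (x - mu) = (-0.2459, 0.0492).
  (x - mu)^T · [Sigma^{-1} · (x - mu)] = (-3)·(-0.2459) + (0)·(0.0492) = 0.7377.

Step 4 — take square root: d = √(0.7377) ≈ 0.8589.

d(x, mu) = √(0.7377) ≈ 0.8589


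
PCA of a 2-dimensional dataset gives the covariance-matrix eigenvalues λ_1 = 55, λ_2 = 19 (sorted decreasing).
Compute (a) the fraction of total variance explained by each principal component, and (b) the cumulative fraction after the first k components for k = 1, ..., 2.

Step 1 — total variance = trace(Sigma) = Σ λ_i = 55 + 19 = 74.

Step 2 — fraction explained by component i = λ_i / Σ λ:
  PC1: 55/74 = 0.7432
  PC2: 19/74 = 0.2568

Step 3 — cumulative fraction after k components = (λ_1 + ... + λ_k) / Σ λ:
  k = 1: 55/74 = 0.7432
  k = 2: (55 + 19)/74 = 74/74 = 1

Summary (fraction, with percent):

explained: PC1 0.7432 (74.32%), PC2 0.2568 (25.68%);  cumulative: 0.7432, 1


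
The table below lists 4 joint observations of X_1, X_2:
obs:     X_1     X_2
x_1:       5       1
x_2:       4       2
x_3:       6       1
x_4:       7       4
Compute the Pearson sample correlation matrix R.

Step 1 — column means:
  mean(X_1) = (5 + 4 + 6 + 7) / 4 = 22/4 = 5.5
  mean(X_2) = (1 + 2 + 1 + 4) / 4 = 8/4 = 2

Step 2 — sample variances and covariances s[i,j] = (1/(n-1)) · Σ_k (x_{k,i} - mean_i) · (x_{k,j} - mean_j), with n-1 = 3:
  s[X_1,X_1] = ((-0.5)·(-0.5) + (-1.5)·(-1.5) + (0.5)·(0.5) + (1.5)·(1.5)) / 3 = 5/3 = 1.6667
  s[X_1,X_2] = ((-0.5)·(-1) + (-1.5)·(0) + (0.5)·(-1) + (1.5)·(2)) / 3 = 3/3 = 1
  s[X_2,X_2] = ((-1)·(-1) + (0)·(0) + (-1)·(-1) + (2)·(2)) / 3 = 6/3 = 2
  Sample standard deviations s_i = √(s[i,i]):
  s(X_1) = √(1.6667) = 1.291
  s(X_2) = √(2) = 1.4142

Step 3 — r_{ij} = s_{ij} / (s_i · s_j):
  r[X_1,X_1] = 1 (diagonal).
  r[X_1,X_2] = 1 / (1.291 · 1.4142) = 1 / 1.8257 = 0.5477
  r[X_2,X_2] = 1 (diagonal).

R is symmetric with unit diagonal. Assembling:

R = [[1, 0.5477],
 [0.5477, 1]]


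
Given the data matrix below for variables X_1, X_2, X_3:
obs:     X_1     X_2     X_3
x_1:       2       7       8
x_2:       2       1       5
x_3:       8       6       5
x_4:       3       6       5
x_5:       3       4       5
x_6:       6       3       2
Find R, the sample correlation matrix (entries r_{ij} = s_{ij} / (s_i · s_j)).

Step 1 — column means:
  mean(X_1) = (2 + 2 + 8 + 3 + 3 + 6) / 6 = 24/6 = 4
  mean(X_2) = (7 + 1 + 6 + 6 + 4 + 3) / 6 = 27/6 = 4.5
  mean(X_3) = (8 + 5 + 5 + 5 + 5 + 2) / 6 = 30/6 = 5

Step 2 — sample variances and covariances s[i,j] = (1/(n-1)) · Σ_k (x_{k,i} - mean_i) · (x_{k,j} - mean_j), with n-1 = 5:
  s[X_1,X_1] = ((-2)·(-2) + (-2)·(-2) + (4)·(4) + (-1)·(-1) + (-1)·(-1) + (2)·(2)) / 5 = 30/5 = 6
  s[X_1,X_2] = ((-2)·(2.5) + (-2)·(-3.5) + (4)·(1.5) + (-1)·(1.5) + (-1)·(-0.5) + (2)·(-1.5)) / 5 = 4/5 = 0.8
  s[X_1,X_3] = ((-2)·(3) + (-2)·(0) + (4)·(0) + (-1)·(0) + (-1)·(0) + (2)·(-3)) / 5 = -12/5 = -2.4
  s[X_2,X_2] = ((2.5)·(2.5) + (-3.5)·(-3.5) + (1.5)·(1.5) + (1.5)·(1.5) + (-0.5)·(-0.5) + (-1.5)·(-1.5)) / 5 = 25.5/5 = 5.1
  s[X_2,X_3] = ((2.5)·(3) + (-3.5)·(0) + (1.5)·(0) + (1.5)·(0) + (-0.5)·(0) + (-1.5)·(-3)) / 5 = 12/5 = 2.4
  s[X_3,X_3] = ((3)·(3) + (0)·(0) + (0)·(0) + (0)·(0) + (0)·(0) + (-3)·(-3)) / 5 = 18/5 = 3.6
  Sample standard deviations s_i = √(s[i,i]):
  s(X_1) = √(6) = 2.4495
  s(X_2) = √(5.1) = 2.2583
  s(X_3) = √(3.6) = 1.8974

Step 3 — r_{ij} = s_{ij} / (s_i · s_j):
  r[X_1,X_1] = 1 (diagonal).
  r[X_1,X_2] = 0.8 / (2.4495 · 2.2583) = 0.8 / 5.5317 = 0.1446
  r[X_1,X_3] = -2.4 / (2.4495 · 1.8974) = -2.4 / 4.6476 = -0.5164
  r[X_2,X_2] = 1 (diagonal).
  r[X_2,X_3] = 2.4 / (2.2583 · 1.8974) = 2.4 / 4.2849 = 0.5601
  r[X_3,X_3] = 1 (diagonal).

R is symmetric with unit diagonal. Assembling:

R = [[1, 0.1446, -0.5164],
 [0.1446, 1, 0.5601],
 [-0.5164, 0.5601, 1]]


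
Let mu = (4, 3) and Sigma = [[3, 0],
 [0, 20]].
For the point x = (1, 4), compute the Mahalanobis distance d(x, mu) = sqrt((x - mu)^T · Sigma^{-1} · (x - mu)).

Step 1 — centre the observation: (x - mu) = (-3, 1).

Step 2 — invert Sigma. det(Sigma) = 3·20 - (0)² = 60.
  Sigma^{-1} = (1/det) · [[d, -b], [-b, a]] = [[0.3333, 0],
 [0, 0.05]].

Step 3 — form the quadratic (x - mu)^T · Sigma^{-1} · (x - mu):
  Sigma^{-1} · (x - mu) = (-1, 0.05).
  (x - mu)^T · [Sigma^{-1} · (x - mu)] = (-3)·(-1) + (1)·(0.05) = 3.05.

Step 4 — take square root: d = √(3.05) ≈ 1.7464.

d(x, mu) = √(3.05) ≈ 1.7464


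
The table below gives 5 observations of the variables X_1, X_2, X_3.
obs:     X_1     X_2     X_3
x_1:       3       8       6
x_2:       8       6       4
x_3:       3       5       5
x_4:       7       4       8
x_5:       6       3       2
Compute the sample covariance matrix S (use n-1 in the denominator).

Step 1 — column means:
  mean(X_1) = (3 + 8 + 3 + 7 + 6) / 5 = 27/5 = 5.4
  mean(X_2) = (8 + 6 + 5 + 4 + 3) / 5 = 26/5 = 5.2
  mean(X_3) = (6 + 4 + 5 + 8 + 2) / 5 = 25/5 = 5

Step 2 — sample covariance S[i,j] = (1/(n-1)) · Σ_k (x_{k,i} - mean_i) · (x_{k,j} - mean_j), with n-1 = 4.
  S[X_1,X_1] = ((-2.4)·(-2.4) + (2.6)·(2.6) + (-2.4)·(-2.4) + (1.6)·(1.6) + (0.6)·(0.6)) / 4 = 21.2/4 = 5.3
  S[X_1,X_2] = ((-2.4)·(2.8) + (2.6)·(0.8) + (-2.4)·(-0.2) + (1.6)·(-1.2) + (0.6)·(-2.2)) / 4 = -7.4/4 = -1.85
  S[X_1,X_3] = ((-2.4)·(1) + (2.6)·(-1) + (-2.4)·(0) + (1.6)·(3) + (0.6)·(-3)) / 4 = -2/4 = -0.5
  S[X_2,X_2] = ((2.8)·(2.8) + (0.8)·(0.8) + (-0.2)·(-0.2) + (-1.2)·(-1.2) + (-2.2)·(-2.2)) / 4 = 14.8/4 = 3.7
  S[X_2,X_3] = ((2.8)·(1) + (0.8)·(-1) + (-0.2)·(0) + (-1.2)·(3) + (-2.2)·(-3)) / 4 = 5/4 = 1.25
  S[X_3,X_3] = ((1)·(1) + (-1)·(-1) + (0)·(0) + (3)·(3) + (-3)·(-3)) / 4 = 20/4 = 5

S is symmetric (S[j,i] = S[i,j]). Assembling:

S = [[5.3, -1.85, -0.5],
 [-1.85, 3.7, 1.25],
 [-0.5, 1.25, 5]]


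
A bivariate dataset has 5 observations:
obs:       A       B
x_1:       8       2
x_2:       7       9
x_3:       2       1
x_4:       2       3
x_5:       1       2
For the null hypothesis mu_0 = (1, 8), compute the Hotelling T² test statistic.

Step 1 — sample mean vector:
  mean(A) = (8 + 7 + 2 + 2 + 1) / 5 = 20/5 = 4
  mean(B) = (2 + 9 + 1 + 3 + 2) / 5 = 17/5 = 3.4
  x̄ = (4, 3.4),  deviation x̄ - mu_0 = (4, 3.4) - (1, 8) = (3, -4.6).

Step 2 — sample covariance matrix, S[i,j] = (1/(n-1)) · Σ_k (x_{k,i} - mean_i) · (x_{k,j} - mean_j), divisor n-1 = 4:
  S[A,A] = ((4)·(4) + (3)·(3) + (-2)·(-2) + (-2)·(-2) + (-3)·(-3)) / 4 = 42/4 = 10.5
  S[A,B] = ((4)·(-1.4) + (3)·(5.6) + (-2)·(-2.4) + (-2)·(-0.4) + (-3)·(-1.4)) / 4 = 21/4 = 5.25
  S[B,B] = ((-1.4)·(-1.4) + (5.6)·(5.6) + (-2.4)·(-2.4) + (-0.4)·(-0.4) + (-1.4)·(-1.4)) / 4 = 41.2/4 = 10.3
  S = [[10.5, 5.25],
 [5.25, 10.3]].

Step 3 — invert S. det(S) = 10.5·10.3 - (5.25)² = 80.5875.
  S^{-1} = (1/det) · [[d, -b], [-b, a]] = [[0.1278, -0.0651],
 [-0.0651, 0.1303]].

Step 4 — quadratic form (x̄ - mu_0)^T · S^{-1} · (x̄ - mu_0):
  S^{-1} · (x̄ - mu_0) = (0.6831, -0.7948),
  (x̄ - mu_0)^T · [...] = (3)·(0.6831) + (-4.6)·(-0.7948) = 5.7054.

Step 5 — scale by n: T² = 5 · 5.7054 = 28.5268.

T² ≈ 28.5268


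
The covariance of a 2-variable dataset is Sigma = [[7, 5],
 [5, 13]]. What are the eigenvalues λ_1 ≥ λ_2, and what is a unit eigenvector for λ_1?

Step 1 — characteristic polynomial of 2×2 Sigma:
  det(Sigma - λI) = λ² - trace · λ + det = 0.
  trace = 7 + 13 = 20, det = 7·13 - (5)² = 66.
Step 2 — discriminant:
  Δ = trace² - 4·det = 400 - 264 = 136.
Step 3 — eigenvalues:
  λ = (trace ± √Δ)/2 = (20 ± 11.6619)/2,
  λ_1 = 15.831,  λ_2 = 4.169.

Step 4 — unit eigenvector for λ_1: solve (Sigma - λ_1 I)v = 0. First row:
  (7 - 15.831)·v_x + (5)·v_y = 0, i.e. (-8.831)·v_x + (5)·v_y = 0,
  so v ∝ (b, λ_1 - a) = (5, 8.831) = u.
  ||u|| = √((5)² + (8.831)²) = √(102.9857) ≈ 10.1482,
  v_1 = u/||u|| ≈ (0.4927, 0.8702) (||v_1|| = 1).

λ_1 = 15.831,  λ_2 = 4.169;  v_1 ≈ (0.4927, 0.8702)


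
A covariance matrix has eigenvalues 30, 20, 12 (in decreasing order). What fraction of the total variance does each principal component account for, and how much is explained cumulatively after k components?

Step 1 — total variance = trace(Sigma) = Σ λ_i = 30 + 20 + 12 = 62.

Step 2 — fraction explained by component i = λ_i / Σ λ:
  PC1: 30/62 = 0.4839
  PC2: 20/62 = 0.3226
  PC3: 12/62 = 0.1935

Step 3 — cumulative fraction after k components = (λ_1 + ... + λ_k) / Σ λ:
  k = 1: 30/62 = 0.4839
  k = 2: (30 + 20)/62 = 50/62 = 0.8065
  k = 3: (30 + 20 + 12)/62 = 62/62 = 1

Summary (fraction, with percent):

explained: PC1 0.4839 (48.39%), PC2 0.3226 (32.26%), PC3 0.1935 (19.35%);  cumulative: 0.4839, 0.8065, 1


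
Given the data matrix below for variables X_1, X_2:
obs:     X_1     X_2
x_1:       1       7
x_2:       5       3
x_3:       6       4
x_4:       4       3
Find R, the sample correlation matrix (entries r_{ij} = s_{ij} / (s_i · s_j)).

Step 1 — column means:
  mean(X_1) = (1 + 5 + 6 + 4) / 4 = 16/4 = 4
  mean(X_2) = (7 + 3 + 4 + 3) / 4 = 17/4 = 4.25

Step 2 — sample variances and covariances s[i,j] = (1/(n-1)) · Σ_k (x_{k,i} - mean_i) · (x_{k,j} - mean_j), with n-1 = 3:
  s[X_1,X_1] = ((-3)·(-3) + (1)·(1) + (2)·(2) + (0)·(0)) / 3 = 14/3 = 4.6667
  s[X_1,X_2] = ((-3)·(2.75) + (1)·(-1.25) + (2)·(-0.25) + (0)·(-1.25)) / 3 = -10/3 = -3.3333
  s[X_2,X_2] = ((2.75)·(2.75) + (-1.25)·(-1.25) + (-0.25)·(-0.25) + (-1.25)·(-1.25)) / 3 = 10.75/3 = 3.5833
  Sample standard deviations s_i = √(s[i,i]):
  s(X_1) = √(4.6667) = 2.1602
  s(X_2) = √(3.5833) = 1.893

Step 3 — r_{ij} = s_{ij} / (s_i · s_j):
  r[X_1,X_1] = 1 (diagonal).
  r[X_1,X_2] = -3.3333 / (2.1602 · 1.893) = -3.3333 / 4.0893 = -0.8151
  r[X_2,X_2] = 1 (diagonal).

R is symmetric with unit diagonal. Assembling:

R = [[1, -0.8151],
 [-0.8151, 1]]


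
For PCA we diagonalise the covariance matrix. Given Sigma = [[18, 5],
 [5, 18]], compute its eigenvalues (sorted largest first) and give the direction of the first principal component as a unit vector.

Step 1 — characteristic polynomial of 2×2 Sigma:
  det(Sigma - λI) = λ² - trace · λ + det = 0.
  trace = 18 + 18 = 36, det = 18·18 - (5)² = 299.
Step 2 — discriminant:
  Δ = trace² - 4·det = 1296 - 1196 = 100.
Step 3 — eigenvalues:
  λ = (trace ± √Δ)/2 = (36 ± 10)/2,
  λ_1 = 23,  λ_2 = 13.

Step 4 — unit eigenvector for λ_1: solve (Sigma - λ_1 I)v = 0. First row:
  (18 - 23)·v_x + (5)·v_y = 0, i.e. (-5)·v_x + (5)·v_y = 0,
  so v ∝ (b, λ_1 - a) = (5, 5) = u.
  ||u|| = √((5)² + (5)²) = √(50) ≈ 7.0711,
  v_1 = u/||u|| ≈ (0.7071, 0.7071) (||v_1|| = 1).

λ_1 = 23,  λ_2 = 13;  v_1 ≈ (0.7071, 0.7071)


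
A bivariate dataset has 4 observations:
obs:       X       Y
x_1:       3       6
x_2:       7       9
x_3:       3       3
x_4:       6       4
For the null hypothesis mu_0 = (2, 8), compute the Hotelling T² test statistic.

Step 1 — sample mean vector:
  mean(X) = (3 + 7 + 3 + 6) / 4 = 19/4 = 4.75
  mean(Y) = (6 + 9 + 3 + 4) / 4 = 22/4 = 5.5
  x̄ = (4.75, 5.5),  deviation x̄ - mu_0 = (4.75, 5.5) - (2, 8) = (2.75, -2.5).

Step 2 — sample covariance matrix, S[i,j] = (1/(n-1)) · Σ_k (x_{k,i} - mean_i) · (x_{k,j} - mean_j), divisor n-1 = 3:
  S[X,X] = ((-1.75)·(-1.75) + (2.25)·(2.25) + (-1.75)·(-1.75) + (1.25)·(1.25)) / 3 = 12.75/3 = 4.25
  S[X,Y] = ((-1.75)·(0.5) + (2.25)·(3.5) + (-1.75)·(-2.5) + (1.25)·(-1.5)) / 3 = 9.5/3 = 3.1667
  S[Y,Y] = ((0.5)·(0.5) + (3.5)·(3.5) + (-2.5)·(-2.5) + (-1.5)·(-1.5)) / 3 = 21/3 = 7
  S = [[4.25, 3.1667],
 [3.1667, 7]].

Step 3 — invert S. det(S) = 4.25·7 - (3.1667)² = 19.7222.
  S^{-1} = (1/det) · [[d, -b], [-b, a]] = [[0.3549, -0.1606],
 [-0.1606, 0.2155]].

Step 4 — quadratic form (x̄ - mu_0)^T · S^{-1} · (x̄ - mu_0):
  S^{-1} · (x̄ - mu_0) = (1.3775, -0.9803),
  (x̄ - mu_0)^T · [...] = (2.75)·(1.3775) + (-2.5)·(-0.9803) = 6.2387.

Step 5 — scale by n: T² = 4 · 6.2387 = 24.9549.

T² ≈ 24.9549


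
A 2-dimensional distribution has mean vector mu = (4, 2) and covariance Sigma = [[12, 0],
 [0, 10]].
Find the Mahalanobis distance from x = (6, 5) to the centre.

Step 1 — centre the observation: (x - mu) = (2, 3).

Step 2 — invert Sigma. det(Sigma) = 12·10 - (0)² = 120.
  Sigma^{-1} = (1/det) · [[d, -b], [-b, a]] = [[0.0833, 0],
 [0, 0.1]].

Step 3 — form the quadratic (x - mu)^T · Sigma^{-1} · (x - mu):
  Sigma^{-1} · (x - mu) = (0.1667, 0.3).
  (x - mu)^T · [Sigma^{-1} · (x - mu)] = (2)·(0.1667) + (3)·(0.3) = 1.2333.

Step 4 — take square root: d = √(1.2333) ≈ 1.1106.

d(x, mu) = √(1.2333) ≈ 1.1106


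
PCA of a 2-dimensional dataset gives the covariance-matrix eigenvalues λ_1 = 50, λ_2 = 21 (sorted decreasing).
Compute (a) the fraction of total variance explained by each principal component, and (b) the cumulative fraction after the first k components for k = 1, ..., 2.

Step 1 — total variance = trace(Sigma) = Σ λ_i = 50 + 21 = 71.

Step 2 — fraction explained by component i = λ_i / Σ λ:
  PC1: 50/71 = 0.7042
  PC2: 21/71 = 0.2958

Step 3 — cumulative fraction after k components = (λ_1 + ... + λ_k) / Σ λ:
  k = 1: 50/71 = 0.7042
  k = 2: (50 + 21)/71 = 71/71 = 1

Summary (fraction, with percent):

explained: PC1 0.7042 (70.42%), PC2 0.2958 (29.58%);  cumulative: 0.7042, 1


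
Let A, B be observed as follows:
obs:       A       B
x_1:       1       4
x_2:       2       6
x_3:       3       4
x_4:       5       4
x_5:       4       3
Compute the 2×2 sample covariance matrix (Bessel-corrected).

Step 1 — column means:
  mean(A) = (1 + 2 + 3 + 5 + 4) / 5 = 15/5 = 3
  mean(B) = (4 + 6 + 4 + 4 + 3) / 5 = 21/5 = 4.2

Step 2 — sample covariance S[i,j] = (1/(n-1)) · Σ_k (x_{k,i} - mean_i) · (x_{k,j} - mean_j), with n-1 = 4.
  S[A,A] = ((-2)·(-2) + (-1)·(-1) + (0)·(0) + (2)·(2) + (1)·(1)) / 4 = 10/4 = 2.5
  S[A,B] = ((-2)·(-0.2) + (-1)·(1.8) + (0)·(-0.2) + (2)·(-0.2) + (1)·(-1.2)) / 4 = -3/4 = -0.75
  S[B,B] = ((-0.2)·(-0.2) + (1.8)·(1.8) + (-0.2)·(-0.2) + (-0.2)·(-0.2) + (-1.2)·(-1.2)) / 4 = 4.8/4 = 1.2

S is symmetric (S[j,i] = S[i,j]). Assembling:

S = [[2.5, -0.75],
 [-0.75, 1.2]]


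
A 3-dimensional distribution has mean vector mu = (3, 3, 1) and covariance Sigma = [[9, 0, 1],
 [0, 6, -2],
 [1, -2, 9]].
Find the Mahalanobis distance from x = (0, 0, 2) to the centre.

Step 1 — centre the observation: (x - mu) = (-3, -3, 1).

Step 2 — invert Sigma (cofactor / det for 3×3, or solve directly):
  Sigma^{-1} = [[0.1126, -0.0045, -0.0135],
 [-0.0045, 0.1802, 0.0405],
 [-0.0135, 0.0405, 0.1216]].

Step 3 — form the quadratic (x - mu)^T · Sigma^{-1} · (x - mu):
  Sigma^{-1} · (x - mu) = (-0.3378, -0.4865, 0.0405).
  (x - mu)^T · [Sigma^{-1} · (x - mu)] = (-3)·(-0.3378) + (-3)·(-0.4865) + (1)·(0.0405) = 2.5135.

Step 4 — take square root: d = √(2.5135) ≈ 1.5854.

d(x, mu) = √(2.5135) ≈ 1.5854


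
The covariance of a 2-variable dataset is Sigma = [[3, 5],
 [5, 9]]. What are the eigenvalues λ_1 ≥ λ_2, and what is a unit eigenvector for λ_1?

Step 1 — characteristic polynomial of 2×2 Sigma:
  det(Sigma - λI) = λ² - trace · λ + det = 0.
  trace = 3 + 9 = 12, det = 3·9 - (5)² = 2.
Step 2 — discriminant:
  Δ = trace² - 4·det = 144 - 8 = 136.
Step 3 — eigenvalues:
  λ = (trace ± √Δ)/2 = (12 ± 11.6619)/2,
  λ_1 = 11.831,  λ_2 = 0.169.

Step 4 — unit eigenvector for λ_1: solve (Sigma - λ_1 I)v = 0. First row:
  (3 - 11.831)·v_x + (5)·v_y = 0, i.e. (-8.831)·v_x + (5)·v_y = 0,
  so v ∝ (b, λ_1 - a) = (5, 8.831) = u.
  ||u|| = √((5)² + (8.831)²) = √(102.9857) ≈ 10.1482,
  v_1 = u/||u|| ≈ (0.4927, 0.8702) (||v_1|| = 1).

λ_1 = 11.831,  λ_2 = 0.169;  v_1 ≈ (0.4927, 0.8702)


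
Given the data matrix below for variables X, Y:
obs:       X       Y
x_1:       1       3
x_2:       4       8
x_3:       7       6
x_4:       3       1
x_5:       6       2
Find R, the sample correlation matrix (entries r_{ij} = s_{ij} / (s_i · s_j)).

Step 1 — column means:
  mean(X) = (1 + 4 + 7 + 3 + 6) / 5 = 21/5 = 4.2
  mean(Y) = (3 + 8 + 6 + 1 + 2) / 5 = 20/5 = 4

Step 2 — sample variances and covariances s[i,j] = (1/(n-1)) · Σ_k (x_{k,i} - mean_i) · (x_{k,j} - mean_j), with n-1 = 4:
  s[X,X] = ((-3.2)·(-3.2) + (-0.2)·(-0.2) + (2.8)·(2.8) + (-1.2)·(-1.2) + (1.8)·(1.8)) / 4 = 22.8/4 = 5.7
  s[X,Y] = ((-3.2)·(-1) + (-0.2)·(4) + (2.8)·(2) + (-1.2)·(-3) + (1.8)·(-2)) / 4 = 8/4 = 2
  s[Y,Y] = ((-1)·(-1) + (4)·(4) + (2)·(2) + (-3)·(-3) + (-2)·(-2)) / 4 = 34/4 = 8.5
  Sample standard deviations s_i = √(s[i,i]):
  s(X) = √(5.7) = 2.3875
  s(Y) = √(8.5) = 2.9155

Step 3 — r_{ij} = s_{ij} / (s_i · s_j):
  r[X,X] = 1 (diagonal).
  r[X,Y] = 2 / (2.3875 · 2.9155) = 2 / 6.9606 = 0.2873
  r[Y,Y] = 1 (diagonal).

R is symmetric with unit diagonal. Assembling:

R = [[1, 0.2873],
 [0.2873, 1]]


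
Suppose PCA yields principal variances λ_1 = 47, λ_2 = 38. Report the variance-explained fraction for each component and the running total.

Step 1 — total variance = trace(Sigma) = Σ λ_i = 47 + 38 = 85.

Step 2 — fraction explained by component i = λ_i / Σ λ:
  PC1: 47/85 = 0.5529
  PC2: 38/85 = 0.4471

Step 3 — cumulative fraction after k components = (λ_1 + ... + λ_k) / Σ λ:
  k = 1: 47/85 = 0.5529
  k = 2: (47 + 38)/85 = 85/85 = 1

Summary (fraction, with percent):

explained: PC1 0.5529 (55.29%), PC2 0.4471 (44.71%);  cumulative: 0.5529, 1


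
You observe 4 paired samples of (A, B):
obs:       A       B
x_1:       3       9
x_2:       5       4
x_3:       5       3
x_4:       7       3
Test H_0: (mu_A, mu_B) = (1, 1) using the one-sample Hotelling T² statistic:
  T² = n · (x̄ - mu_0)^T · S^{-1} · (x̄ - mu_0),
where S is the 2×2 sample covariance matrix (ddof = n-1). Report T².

Step 1 — sample mean vector:
  mean(A) = (3 + 5 + 5 + 7) / 4 = 20/4 = 5
  mean(B) = (9 + 4 + 3 + 3) / 4 = 19/4 = 4.75
  x̄ = (5, 4.75),  deviation x̄ - mu_0 = (5, 4.75) - (1, 1) = (4, 3.75).

Step 2 — sample covariance matrix, S[i,j] = (1/(n-1)) · Σ_k (x_{k,i} - mean_i) · (x_{k,j} - mean_j), divisor n-1 = 3:
  S[A,A] = ((-2)·(-2) + (0)·(0) + (0)·(0) + (2)·(2)) / 3 = 8/3 = 2.6667
  S[A,B] = ((-2)·(4.25) + (0)·(-0.75) + (0)·(-1.75) + (2)·(-1.75)) / 3 = -12/3 = -4
  S[B,B] = ((4.25)·(4.25) + (-0.75)·(-0.75) + (-1.75)·(-1.75) + (-1.75)·(-1.75)) / 3 = 24.75/3 = 8.25
  S = [[2.6667, -4],
 [-4, 8.25]].

Step 3 — invert S. det(S) = 2.6667·8.25 - (-4)² = 6.
  S^{-1} = (1/det) · [[d, -b], [-b, a]] = [[1.375, 0.6667],
 [0.6667, 0.4444]].

Step 4 — quadratic form (x̄ - mu_0)^T · S^{-1} · (x̄ - mu_0):
  S^{-1} · (x̄ - mu_0) = (8, 4.3333),
  (x̄ - mu_0)^T · [...] = (4)·(8) + (3.75)·(4.3333) = 48.25.

Step 5 — scale by n: T² = 4 · 48.25 = 193.

T² ≈ 193


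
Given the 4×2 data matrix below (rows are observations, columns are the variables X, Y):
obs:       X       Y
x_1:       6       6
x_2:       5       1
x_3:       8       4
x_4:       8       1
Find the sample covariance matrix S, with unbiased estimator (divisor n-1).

Step 1 — column means:
  mean(X) = (6 + 5 + 8 + 8) / 4 = 27/4 = 6.75
  mean(Y) = (6 + 1 + 4 + 1) / 4 = 12/4 = 3

Step 2 — sample covariance S[i,j] = (1/(n-1)) · Σ_k (x_{k,i} - mean_i) · (x_{k,j} - mean_j), with n-1 = 3.
  S[X,X] = ((-0.75)·(-0.75) + (-1.75)·(-1.75) + (1.25)·(1.25) + (1.25)·(1.25)) / 3 = 6.75/3 = 2.25
  S[X,Y] = ((-0.75)·(3) + (-1.75)·(-2) + (1.25)·(1) + (1.25)·(-2)) / 3 = 0/3 = 0
  S[Y,Y] = ((3)·(3) + (-2)·(-2) + (1)·(1) + (-2)·(-2)) / 3 = 18/3 = 6

S is symmetric (S[j,i] = S[i,j]). Assembling:

S = [[2.25, 0],
 [0, 6]]


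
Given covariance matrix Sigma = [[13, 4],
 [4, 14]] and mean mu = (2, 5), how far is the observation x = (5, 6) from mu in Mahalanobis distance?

Step 1 — centre the observation: (x - mu) = (3, 1).

Step 2 — invert Sigma. det(Sigma) = 13·14 - (4)² = 166.
  Sigma^{-1} = (1/det) · [[d, -b], [-b, a]] = [[0.0843, -0.0241],
 [-0.0241, 0.0783]].

Step 3 — form the quadratic (x - mu)^T · Sigma^{-1} · (x - mu):
  Sigma^{-1} · (x - mu) = (0.2289, 0.006).
  (x - mu)^T · [Sigma^{-1} · (x - mu)] = (3)·(0.2289) + (1)·(0.006) = 0.6928.

Step 4 — take square root: d = √(0.6928) ≈ 0.8323.

d(x, mu) = √(0.6928) ≈ 0.8323


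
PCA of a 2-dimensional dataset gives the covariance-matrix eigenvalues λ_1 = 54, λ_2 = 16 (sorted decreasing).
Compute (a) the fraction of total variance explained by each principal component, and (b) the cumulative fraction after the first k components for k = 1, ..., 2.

Step 1 — total variance = trace(Sigma) = Σ λ_i = 54 + 16 = 70.

Step 2 — fraction explained by component i = λ_i / Σ λ:
  PC1: 54/70 = 0.7714
  PC2: 16/70 = 0.2286

Step 3 — cumulative fraction after k components = (λ_1 + ... + λ_k) / Σ λ:
  k = 1: 54/70 = 0.7714
  k = 2: (54 + 16)/70 = 70/70 = 1

Summary (fraction, with percent):

explained: PC1 0.7714 (77.14%), PC2 0.2286 (22.86%);  cumulative: 0.7714, 1
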